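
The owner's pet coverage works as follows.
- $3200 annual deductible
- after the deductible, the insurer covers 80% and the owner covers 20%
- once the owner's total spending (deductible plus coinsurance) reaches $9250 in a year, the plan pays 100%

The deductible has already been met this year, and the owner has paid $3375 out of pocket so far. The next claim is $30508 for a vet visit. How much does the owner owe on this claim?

With the deductible met, the entire $30508 is subject to coinsurance.
Owner's 20% share of $30508 is $6101.60.
That would bring total out-of-pocket to $9476.60, past the $9250 cap. The owner is capped at $9250 − $3375 = $5875 on this claim.

$5875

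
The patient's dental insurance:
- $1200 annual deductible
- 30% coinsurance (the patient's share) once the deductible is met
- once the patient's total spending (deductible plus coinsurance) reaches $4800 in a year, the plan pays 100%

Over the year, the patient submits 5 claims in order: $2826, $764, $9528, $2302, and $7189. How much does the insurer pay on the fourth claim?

$2277.40

Bill 1, $2826: $1200 finishes the deductible; $1626 goes to coinsurance; 30% of $1626 = $487.80. Patient owes $1687.80 (running OOP $1687.80). Insurer: $2826 − $1687.80 = $1138.20.
Bill 2, $764: deductible met; 30% of $764 = $229.20. Patient owes $229.20 (running OOP $1917). Plan pays $764 − $229.20 = $534.80.
Bill 3, $9528: 30% coinsurance on $9528 = $2858.40. Cost to patient: $2858.40. OOP to date $4775.40. Insurer: $9528 − $2858.40 = $6669.60.
Bill 4, $2302: deductible already satisfied, so patient's share is 30% × $2302 = $690.60. OOP would hit $5466 > $4800, so the cap limits the patient to $4800 − $4775.40 = $24.60. Plan pays $2302 − $24.60 = $2277.40.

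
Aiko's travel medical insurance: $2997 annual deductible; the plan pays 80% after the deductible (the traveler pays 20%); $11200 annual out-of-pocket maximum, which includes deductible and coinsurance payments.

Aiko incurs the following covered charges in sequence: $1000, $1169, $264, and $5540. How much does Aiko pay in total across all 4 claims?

$3992.20

Claim 1 — $1000: entire amount goes to the deductible. Traveler pays $1000; OOP now $1000.
Claim 2 — $1169: fully absorbed by the deductible. Traveler pays $1169; OOP now $2169.
Claim 3 — $264: all of it applies to the deductible. Traveler owes $264 (running OOP $2433).
Claim 4 — $5540: $564 finishes the deductible; $4976 goes to coinsurance; traveler's 20% is $995.20. Traveler owes $1559.20 (running OOP $3992.20).
Summing the traveler's payments: $1000 + $1169 + $264 + $1559.20 = $3992.20.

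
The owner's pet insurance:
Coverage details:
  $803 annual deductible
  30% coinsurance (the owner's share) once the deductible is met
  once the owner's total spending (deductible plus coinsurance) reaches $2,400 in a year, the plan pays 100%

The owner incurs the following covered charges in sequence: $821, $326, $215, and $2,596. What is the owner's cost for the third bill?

$64.50

Claim 1 ($821): $803 finishes the deductible; $18 goes to coinsurance; coinsurance $18 × 30% = $5.40. Owner pays $808.40; OOP now $808.40.
Claim 2 ($326): 30% coinsurance on $326 = $97.80. Owner pays $97.80; OOP now $906.20.
Claim 3 ($215): deductible already satisfied, so owner's share is 30% × $215 = $64.50. Cost to owner: $64.50. OOP to date $970.70.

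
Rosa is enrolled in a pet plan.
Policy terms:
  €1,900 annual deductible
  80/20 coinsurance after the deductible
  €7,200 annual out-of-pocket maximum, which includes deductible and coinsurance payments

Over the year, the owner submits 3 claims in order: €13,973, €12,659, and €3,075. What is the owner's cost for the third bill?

€353.60

Claim 1 — €13,973: €1,900 finishes the deductible; €12,073 goes to coinsurance; coinsurance €12,073 × 20% = €2,414.60. Owner pays €4,314.60; OOP now €4,314.60.
Claim 2 — €12,659: deductible already satisfied, so owner's share is 20% × €12,659 = €2,531.80. Cost to owner: €2,531.80. OOP to date €6,846.40.
Claim 3 — €3,075: 20% coinsurance on €3,075 = €615. That would push OOP to €7,461.40, over the €7,200 cap, so owner pays €7,200 − €6,846.40 = €353.60.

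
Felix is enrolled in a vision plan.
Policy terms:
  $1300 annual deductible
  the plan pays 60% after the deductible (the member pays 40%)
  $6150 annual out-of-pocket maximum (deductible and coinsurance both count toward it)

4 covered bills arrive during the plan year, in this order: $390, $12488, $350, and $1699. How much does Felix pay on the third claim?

$140

Claim 1 ($390): all of it applies to the deductible. Member owes $390 (running OOP $390).
Claim 2 ($12488): $910 to deductible, leaving $11578; coinsurance $11578 × 40% = $4631.20. Cost to member: $5541.20. OOP to date $5931.20.
Claim 3 ($350): 40% coinsurance on $350 = $140. Member pays $140; OOP now $6071.20.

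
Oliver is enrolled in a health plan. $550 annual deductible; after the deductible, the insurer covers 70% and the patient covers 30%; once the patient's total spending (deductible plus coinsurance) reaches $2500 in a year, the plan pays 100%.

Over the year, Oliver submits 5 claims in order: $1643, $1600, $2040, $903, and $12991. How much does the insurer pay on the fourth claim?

Bill 1, $1643: $550 to deductible, leaving $1093; coinsurance $1093 × 30% = $327.90. Patient pays $877.90; OOP now $877.90. Plan pays $1643 − $877.90 = $765.10.
Bill 2, $1600: deductible already satisfied, so patient's share is 30% × $1600 = $480. Patient owes $480 (running OOP $1357.90). Plan pays $1600 − $480 = $1120.
Bill 3, $2040: deductible already satisfied, so patient's share is 30% × $2040 = $612. Patient pays $612; OOP now $1969.90. Insurer: $2040 − $612 = $1428.
Bill 4, $903: 30% coinsurance on $903 = $270.90. Cost to patient: $270.90. OOP to date $2240.80. Insurer: $903 − $270.90 = $632.10.

$632.10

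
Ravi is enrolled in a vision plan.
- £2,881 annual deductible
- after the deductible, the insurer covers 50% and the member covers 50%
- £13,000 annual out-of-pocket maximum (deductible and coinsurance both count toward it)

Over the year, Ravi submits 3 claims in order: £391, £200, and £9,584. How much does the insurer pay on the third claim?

£3,647

Claim 1 — £391: entire amount goes to the deductible. Member owes £391 (running OOP £391). Insurer: £391 − £391 = £0.
Claim 2 — £200: fully absorbed by the deductible. Member owes £200 (running OOP £591). Plan pays £200 − £200 = £0.
Claim 3 — £9,584: deductible takes £2,290, £7,294 remains; coinsurance £7,294 × 50% = £3,647. Member pays £5,937; OOP now £6,528. Plan pays £9,584 − £5,937 = £3,647.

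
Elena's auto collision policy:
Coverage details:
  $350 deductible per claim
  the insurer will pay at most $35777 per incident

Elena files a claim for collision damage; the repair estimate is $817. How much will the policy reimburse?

Subtract the deductible: $817 − $350 = $467.
$467 ≤ $35777, so the limit doesn't bind; insurer pays $467.

$467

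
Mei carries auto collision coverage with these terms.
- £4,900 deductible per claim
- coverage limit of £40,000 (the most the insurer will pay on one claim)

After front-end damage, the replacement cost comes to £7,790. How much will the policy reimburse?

£2,890

Subtract the deductible: £7,790 − £4,900 = £2,890.
£2,890 ≤ £40,000, so the limit doesn't bind; insurer pays £2,890.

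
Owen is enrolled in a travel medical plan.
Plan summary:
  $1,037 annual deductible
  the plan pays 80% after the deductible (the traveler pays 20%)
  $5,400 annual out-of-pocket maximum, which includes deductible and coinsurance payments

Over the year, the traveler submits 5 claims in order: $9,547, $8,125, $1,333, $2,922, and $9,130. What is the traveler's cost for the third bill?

$266.60

Claim 1 ($9,547): deductible takes $1,037, $8,510 remains; coinsurance $8,510 × 20% = $1,702. Traveler owes $2,739 (running OOP $2,739).
Claim 2 ($8,125): deductible already satisfied, so traveler's share is 20% × $8,125 = $1,625. Traveler pays $1,625; OOP now $4,364.
Claim 3 ($1,333): 20% coinsurance on $1,333 = $266.60. Traveler owes $266.60 (running OOP $4,630.60).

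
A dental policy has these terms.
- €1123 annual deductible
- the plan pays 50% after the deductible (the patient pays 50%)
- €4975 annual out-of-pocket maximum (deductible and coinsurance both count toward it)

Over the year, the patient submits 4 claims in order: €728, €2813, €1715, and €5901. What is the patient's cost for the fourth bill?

#1 (€728): all of it applies to the deductible. Cost to patient: €728. OOP to date €728.
#2 (€2813): deductible takes €395, €2418 remains; coinsurance €2418 × 50% = €1209. Patient owes €1604 (running OOP €2332).
#3 (€1715): deductible already satisfied, so patient's share is 50% × €1715 = €857.50. Patient pays €857.50; OOP now €3189.50.
#4 (€5901): 50% coinsurance on €5901 = €2950.50. OOP would hit €6140 > €4975, so the cap limits the patient to €4975 − €3189.50 = €1785.50.

€1785.50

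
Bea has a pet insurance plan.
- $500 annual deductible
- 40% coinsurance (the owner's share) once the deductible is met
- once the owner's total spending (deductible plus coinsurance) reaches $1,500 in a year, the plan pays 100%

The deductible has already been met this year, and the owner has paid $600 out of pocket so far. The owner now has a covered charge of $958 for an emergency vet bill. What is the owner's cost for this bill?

$383.20

The deductible is already satisfied, so the full bill goes to coinsurance.
Coinsurance: $958 × 40% = $383.20.
Year-to-date out-of-pocket becomes $600 + $383.20 = $983.20, still under the $1,500 maximum, so no cap applies.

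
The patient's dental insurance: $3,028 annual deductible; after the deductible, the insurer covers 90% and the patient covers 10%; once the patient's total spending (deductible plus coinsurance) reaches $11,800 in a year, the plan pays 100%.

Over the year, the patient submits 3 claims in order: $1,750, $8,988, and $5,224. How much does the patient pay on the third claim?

$522.40

#1 ($1,750): all of it applies to the deductible. Patient owes $1,750 (running OOP $1,750).
#2 ($8,988): $1,278 to deductible, leaving $7,710; patient's 10% is $771. Cost to patient: $2,049. OOP to date $3,799.
#3 ($5,224): 10% coinsurance on $5,224 = $522.40. Patient pays $522.40; OOP now $4,321.40.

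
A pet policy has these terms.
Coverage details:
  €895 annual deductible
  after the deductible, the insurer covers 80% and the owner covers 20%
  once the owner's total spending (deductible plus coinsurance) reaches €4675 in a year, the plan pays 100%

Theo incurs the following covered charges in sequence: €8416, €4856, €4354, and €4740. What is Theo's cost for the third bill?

Claim 1 (€8416): €895 finishes the deductible; €7521 goes to coinsurance; 20% of €7521 = €1504.20. Owner owes €2399.20 (running OOP €2399.20).
Claim 2 (€4856): deductible already satisfied, so owner's share is 20% × €4856 = €971.20. Owner pays €971.20; OOP now €3370.40.
Claim 3 (€4354): deductible already satisfied, so owner's share is 20% × €4354 = €870.80. Owner pays €870.80; OOP now €4241.20.

€870.80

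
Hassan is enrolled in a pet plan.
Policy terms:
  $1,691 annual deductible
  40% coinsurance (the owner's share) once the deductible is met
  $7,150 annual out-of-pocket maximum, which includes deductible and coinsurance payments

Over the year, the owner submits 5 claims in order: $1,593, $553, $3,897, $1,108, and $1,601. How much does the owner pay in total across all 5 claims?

$4,515.40

Bill 1, $1,593: all of it applies to the deductible. Owner owes $1,593 (running OOP $1,593).
Bill 2, $553: deductible takes $98, $455 remains; 40% of $455 = $182. Cost to owner: $280. OOP to date $1,873.
Bill 3, $3,897: deductible met; 40% of $3,897 = $1,558.80. Owner pays $1,558.80; OOP now $3,431.80.
Bill 4, $1,108: deductible already satisfied, so owner's share is 40% × $1,108 = $443.20. Owner pays $443.20; OOP now $3,875.
Bill 5, $1,601: 40% coinsurance on $1,601 = $640.40. Cost to owner: $640.40. OOP to date $4,515.40.
Total paid by the owner: $1,593 + $280 + $1,558.80 + $443.20 + $640.40 = $4,515.40.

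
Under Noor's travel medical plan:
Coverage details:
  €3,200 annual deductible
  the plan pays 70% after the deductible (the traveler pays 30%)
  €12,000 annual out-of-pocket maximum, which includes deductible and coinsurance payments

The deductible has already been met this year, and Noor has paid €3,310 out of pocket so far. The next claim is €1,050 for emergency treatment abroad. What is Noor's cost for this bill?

€315

With the deductible met, the entire €1,050 is subject to coinsurance.
Traveler's 30% share of €1,050 is €315.
Year-to-date out-of-pocket becomes €3,310 + €315 = €3,625, still under the €12,000 maximum, so no cap applies.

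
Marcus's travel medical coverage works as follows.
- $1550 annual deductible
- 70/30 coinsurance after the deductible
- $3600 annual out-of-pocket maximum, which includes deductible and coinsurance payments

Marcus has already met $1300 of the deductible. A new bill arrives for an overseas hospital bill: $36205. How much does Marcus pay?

$1300 of the $1550 deductible is already met, leaving $250.
The remaining $35955 (= $36205 − $250) moves to coinsurance.
Traveler's 30% share of $35955 is $10786.50.
Traveler responsibility before any cap: $250 + $10786.50 = $11036.50.
Year-to-date out-of-pocket would reach $1300 + $11036.50 = $12336.50, above the $3600 maximum, so the traveler pays only $3600 − $1300 = $2300.

$2300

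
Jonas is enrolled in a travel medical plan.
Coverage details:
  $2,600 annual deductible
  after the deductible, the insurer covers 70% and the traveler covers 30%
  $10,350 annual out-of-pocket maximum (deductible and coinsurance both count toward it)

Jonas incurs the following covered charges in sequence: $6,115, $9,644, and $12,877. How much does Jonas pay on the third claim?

$3,802.30

Claim 1 — $6,115: $2,600 finishes the deductible; $3,515 goes to coinsurance; 30% of $3,515 = $1,054.50. Traveler pays $3,654.50; OOP now $3,654.50.
Claim 2 — $9,644: 30% coinsurance on $9,644 = $2,893.20. Cost to traveler: $2,893.20. OOP to date $6,547.70.
Claim 3 — $12,877: deductible met; 30% of $12,877 = $3,863.10. Adding that to $6,547.70 gives $10,410.80, past the $10,350 cap; traveler pays only $10,350 − $6,547.70 = $3,802.30.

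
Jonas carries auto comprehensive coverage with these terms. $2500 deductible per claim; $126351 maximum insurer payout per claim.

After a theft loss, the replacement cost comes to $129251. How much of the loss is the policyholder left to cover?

$2900

Less the $2500 deductible: $129251 − $2500 = $126751.
The $126351 per-incident cap binds; insurer pays $126351.
The policyholder bears the rest of the original loss: $129251 − $126351 = $2900.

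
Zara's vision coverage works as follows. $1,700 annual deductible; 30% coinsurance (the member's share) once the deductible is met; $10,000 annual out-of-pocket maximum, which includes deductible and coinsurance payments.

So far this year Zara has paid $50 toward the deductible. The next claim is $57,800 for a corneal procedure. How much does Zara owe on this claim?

$9,950

Remaining deductible: $1,700 − $50 = $1,650.
The remaining $56,150 (= $57,800 − $1,650) moves to coinsurance.
Member's 30% share of $56,150 is $16,845.
So the member owes $1,650 + $16,845 = $18,495 before any cap.
Year-to-date out-of-pocket would reach $50 + $18,495 = $18,545, above the $10,000 maximum, so the member pays only $10,000 − $50 = $9,950.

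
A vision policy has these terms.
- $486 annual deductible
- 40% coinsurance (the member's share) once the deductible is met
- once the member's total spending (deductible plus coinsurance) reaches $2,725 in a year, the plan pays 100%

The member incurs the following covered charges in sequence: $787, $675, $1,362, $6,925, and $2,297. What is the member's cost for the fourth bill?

Claim 1 ($787): $486 finishes the deductible; $301 goes to coinsurance; member's 40% is $120.40. Cost to member: $606.40. OOP to date $606.40.
Claim 2 ($675): deductible met; 40% of $675 = $270. Member owes $270 (running OOP $876.40).
Claim 3 ($1,362): deductible met; 40% of $1,362 = $544.80. Member pays $544.80; OOP now $1,421.20.
Claim 4 ($6,925): deductible met; 40% of $6,925 = $2,770. Adding that to $1,421.20 gives $4,191.20, past the $2,725 cap; member pays only $2,725 − $1,421.20 = $1,303.80.

$1,303.80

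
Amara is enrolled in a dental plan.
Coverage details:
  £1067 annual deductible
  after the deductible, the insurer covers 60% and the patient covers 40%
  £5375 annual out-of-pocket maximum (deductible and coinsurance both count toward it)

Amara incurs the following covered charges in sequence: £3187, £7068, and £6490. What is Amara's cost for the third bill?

£632.80

Bill 1, £3187: £1067 finishes the deductible; £2120 goes to coinsurance; coinsurance £2120 × 40% = £848. Patient owes £1915 (running OOP £1915).
Bill 2, £7068: 40% coinsurance on £7068 = £2827.20. Patient pays £2827.20; OOP now £4742.20.
Bill 3, £6490: deductible met; 40% of £6490 = £2596. OOP would hit £7338.20 > £5375, so the cap limits the patient to £5375 − £4742.20 = £632.80.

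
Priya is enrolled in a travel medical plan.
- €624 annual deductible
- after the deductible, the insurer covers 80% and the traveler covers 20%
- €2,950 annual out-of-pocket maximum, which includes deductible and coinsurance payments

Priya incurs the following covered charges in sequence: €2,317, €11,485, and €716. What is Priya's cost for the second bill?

€1,987.40

Bill 1, €2,317: €624 finishes the deductible; €1,693 goes to coinsurance; coinsurance €1,693 × 20% = €338.60. Traveler pays €962.60; OOP now €962.60.
Bill 2, €11,485: 20% coinsurance on €11,485 = €2,297. Adding that to €962.60 gives €3,259.60, past the €2,950 cap; traveler pays only €2,950 − €962.60 = €1,987.40.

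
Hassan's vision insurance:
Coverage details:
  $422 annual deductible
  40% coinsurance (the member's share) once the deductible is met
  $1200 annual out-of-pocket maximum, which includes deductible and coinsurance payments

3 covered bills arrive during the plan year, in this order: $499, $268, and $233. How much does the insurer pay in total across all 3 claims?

$346.80

Claim 1 — $499: deductible takes $422, $77 remains; 40% of $77 = $30.80. Member pays $452.80; OOP now $452.80. Plan pays $499 − $452.80 = $46.20.
Claim 2 — $268: 40% coinsurance on $268 = $107.20. Member owes $107.20 (running OOP $560). Plan pays $268 − $107.20 = $160.80.
Claim 3 — $233: deductible met; 40% of $233 = $93.20. Member owes $93.20 (running OOP $653.20). Plan pays $233 − $93.20 = $139.80.
Insurer total: $46.20 + $160.80 + $139.80 = $346.80.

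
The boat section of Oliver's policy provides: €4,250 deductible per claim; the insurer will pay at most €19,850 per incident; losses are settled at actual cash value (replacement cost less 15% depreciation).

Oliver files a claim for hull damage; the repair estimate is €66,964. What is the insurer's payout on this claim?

€19,850

At 15% depreciation, ACV = €66,964 − €10,044.60 = €56,919.40.
Less the €4,250 deductible: €56,919.40 − €4,250 = €52,669.40.
€52,669.40 exceeds the €19,850 limit, so the insurer pays the limit: €19,850.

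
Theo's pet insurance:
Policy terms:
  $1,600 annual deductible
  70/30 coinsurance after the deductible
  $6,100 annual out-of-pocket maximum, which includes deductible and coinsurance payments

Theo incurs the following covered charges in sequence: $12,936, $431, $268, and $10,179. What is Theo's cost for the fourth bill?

$889.50

Claim 1 — $12,936: deductible takes $1,600, $11,336 remains; coinsurance $11,336 × 30% = $3,400.80. Owner pays $5,000.80; OOP now $5,000.80.
Claim 2 — $431: 30% coinsurance on $431 = $129.30. Owner owes $129.30 (running OOP $5,130.10).
Claim 3 — $268: deductible already satisfied, so owner's share is 30% × $268 = $80.40. Owner owes $80.40 (running OOP $5,210.50).
Claim 4 — $10,179: deductible met; 30% of $10,179 = $3,053.70. That would push OOP to $8,264.20, over the $6,100 cap, so owner pays $6,100 − $5,210.50 = $889.50.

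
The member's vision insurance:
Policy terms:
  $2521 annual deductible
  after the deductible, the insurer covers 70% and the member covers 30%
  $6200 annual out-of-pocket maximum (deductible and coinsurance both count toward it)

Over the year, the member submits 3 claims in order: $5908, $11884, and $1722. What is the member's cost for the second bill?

Bill 1, $5908: $2521 to deductible, leaving $3387; 30% of $3387 = $1016.10. Member owes $3537.10 (running OOP $3537.10).
Bill 2, $11884: deductible met; 30% of $11884 = $3565.20. That would push OOP to $7102.30, over the $6200 cap, so member pays $6200 − $3537.10 = $2662.90.

$2662.90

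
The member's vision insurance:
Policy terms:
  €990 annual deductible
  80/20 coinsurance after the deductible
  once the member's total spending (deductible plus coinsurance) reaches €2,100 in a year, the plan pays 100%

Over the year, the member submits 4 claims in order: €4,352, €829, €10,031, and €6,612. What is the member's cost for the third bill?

€271.80

Claim 1 (€4,352): deductible takes €990, €3,362 remains; 20% of €3,362 = €672.40. Member owes €1,662.40 (running OOP €1,662.40).
Claim 2 (€829): 20% coinsurance on €829 = €165.80. Member pays €165.80; OOP now €1,828.20.
Claim 3 (€10,031): deductible already satisfied, so member's share is 20% × €10,031 = €2,006.20. Adding that to €1,828.20 gives €3,834.40, past the €2,100 cap; member pays only €2,100 − €1,828.20 = €271.80.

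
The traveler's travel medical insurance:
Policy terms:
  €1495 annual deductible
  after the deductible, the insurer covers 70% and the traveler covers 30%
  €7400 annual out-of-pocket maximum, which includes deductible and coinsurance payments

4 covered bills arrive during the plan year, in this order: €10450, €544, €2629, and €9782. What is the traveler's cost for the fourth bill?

Claim 1 (€10450): €1495 to deductible, leaving €8955; traveler's 30% is €2686.50. Cost to traveler: €4181.50. OOP to date €4181.50.
Claim 2 (€544): deductible met; 30% of €544 = €163.20. Traveler owes €163.20 (running OOP €4344.70).
Claim 3 (€2629): deductible already satisfied, so traveler's share is 30% × €2629 = €788.70. Cost to traveler: €788.70. OOP to date €5133.40.
Claim 4 (€9782): 30% coinsurance on €9782 = €2934.60. Adding that to €5133.40 gives €8068, past the €7400 cap; traveler pays only €7400 − €5133.40 = €2266.60.

€2266.60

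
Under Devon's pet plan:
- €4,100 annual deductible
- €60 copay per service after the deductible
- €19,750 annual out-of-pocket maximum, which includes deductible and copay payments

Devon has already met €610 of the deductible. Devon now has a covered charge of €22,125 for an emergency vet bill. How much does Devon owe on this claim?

Deductible still to meet: €4,100 − €610 = €3,490.
That leaves €22,125 − €3,490 = €18,635 for the copay.
Copay on this service: €60.
Owner responsibility before any cap: €3,490 + €60 = €3,550.
Year-to-date out-of-pocket becomes €610 + €3,550 = €4,160, still under the €19,750 maximum, so no cap applies.

€3,550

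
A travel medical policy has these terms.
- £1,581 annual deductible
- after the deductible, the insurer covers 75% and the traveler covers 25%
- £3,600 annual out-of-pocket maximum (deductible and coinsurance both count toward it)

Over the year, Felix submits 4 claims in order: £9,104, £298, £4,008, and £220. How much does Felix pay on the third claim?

#1 (£9,104): £1,581 finishes the deductible; £7,523 goes to coinsurance; traveler's 25% is £1,880.75. Traveler pays £3,461.75; OOP now £3,461.75.
#2 (£298): deductible met; 25% of £298 = £74.50. Traveler owes £74.50 (running OOP £3,536.25).
#3 (£4,008): deductible met; 25% of £4,008 = £1,002. That would push OOP to £4,538.25, over the £3,600 cap, so traveler pays £3,600 − £3,536.25 = £63.75.

£63.75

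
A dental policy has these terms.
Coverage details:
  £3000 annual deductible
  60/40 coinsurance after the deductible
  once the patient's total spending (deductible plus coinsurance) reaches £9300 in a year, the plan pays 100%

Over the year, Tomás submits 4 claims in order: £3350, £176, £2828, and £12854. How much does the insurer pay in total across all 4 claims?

£9908

#1 (£3350): £3000 finishes the deductible; £350 goes to coinsurance; patient's 40% is £140. Patient pays £3140; OOP now £3140. Insurer: £3350 − £3140 = £210.
#2 (£176): deductible already satisfied, so patient's share is 40% × £176 = £70.40. Patient pays £70.40; OOP now £3210.40. Insurer: £176 − £70.40 = £105.60.
#3 (£2828): deductible already satisfied, so patient's share is 40% × £2828 = £1131.20. Patient pays £1131.20; OOP now £4341.60. Insurer: £2828 − £1131.20 = £1696.80.
#4 (£12854): deductible met; 40% of £12854 = £5141.60. That would push OOP to £9483.20, over the £9300 cap, so patient pays £9300 − £4341.60 = £4958.40. Plan pays £12854 − £4958.40 = £7895.60.
Insurer total: £210 + £105.60 + £1696.80 + £7895.60 = £9908.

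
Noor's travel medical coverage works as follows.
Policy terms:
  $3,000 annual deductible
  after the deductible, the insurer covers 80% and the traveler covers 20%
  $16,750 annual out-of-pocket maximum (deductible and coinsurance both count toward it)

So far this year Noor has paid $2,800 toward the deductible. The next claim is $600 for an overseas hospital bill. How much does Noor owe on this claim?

Remaining deductible: $3,000 − $2,800 = $200.
The remaining $400 (= $600 − $200) moves to coinsurance.
Traveler's 20% share of $400 is $80.
That puts the traveler's cost at $200 + $80 = $280 before any cap.
Cumulative spending $2,800 + $280 = $3,080 stays under the $16,750 maximum.

$280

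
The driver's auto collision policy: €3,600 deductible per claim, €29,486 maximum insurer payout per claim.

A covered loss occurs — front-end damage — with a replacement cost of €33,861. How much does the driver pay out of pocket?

Subtract the deductible: €33,861 − €3,600 = €30,261.
€30,261 exceeds the €29,486 limit, so the insurer pays the limit: €29,486.
The driver bears the rest of the original loss: €33,861 − €29,486 = €4,375.

€4,375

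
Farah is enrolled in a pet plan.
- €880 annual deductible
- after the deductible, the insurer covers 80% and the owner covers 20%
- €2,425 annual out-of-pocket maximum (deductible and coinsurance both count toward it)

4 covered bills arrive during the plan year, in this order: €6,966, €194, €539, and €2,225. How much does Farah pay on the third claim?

Claim 1 (€6,966): €880 finishes the deductible; €6,086 goes to coinsurance; 20% of €6,086 = €1,217.20. Cost to owner: €2,097.20. OOP to date €2,097.20.
Claim 2 (€194): deductible met; 20% of €194 = €38.80. Cost to owner: €38.80. OOP to date €2,136.
Claim 3 (€539): deductible met; 20% of €539 = €107.80. Owner pays €107.80; OOP now €2,243.80.

€107.80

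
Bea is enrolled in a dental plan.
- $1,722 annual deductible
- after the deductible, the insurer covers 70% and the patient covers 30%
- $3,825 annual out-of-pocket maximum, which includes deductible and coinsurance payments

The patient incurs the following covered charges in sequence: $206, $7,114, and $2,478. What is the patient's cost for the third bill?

Bill 1, $206: fully absorbed by the deductible. Patient owes $206 (running OOP $206).
Bill 2, $7,114: $1,516 finishes the deductible; $5,598 goes to coinsurance; patient's 30% is $1,679.40. Patient pays $3,195.40; OOP now $3,401.40.
Bill 3, $2,478: 30% coinsurance on $2,478 = $743.40. Adding that to $3,401.40 gives $4,144.80, past the $3,825 cap; patient pays only $3,825 − $3,401.40 = $423.60.

$423.60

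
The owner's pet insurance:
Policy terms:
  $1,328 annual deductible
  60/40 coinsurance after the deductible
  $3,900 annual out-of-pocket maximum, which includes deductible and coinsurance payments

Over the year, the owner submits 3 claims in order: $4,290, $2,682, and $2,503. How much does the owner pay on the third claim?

$314.40

Bill 1, $4,290: $1,328 to deductible, leaving $2,962; coinsurance $2,962 × 40% = $1,184.80. Cost to owner: $2,512.80. OOP to date $2,512.80.
Bill 2, $2,682: deductible already satisfied, so owner's share is 40% × $2,682 = $1,072.80. Owner owes $1,072.80 (running OOP $3,585.60).
Bill 3, $2,503: deductible met; 40% of $2,503 = $1,001.20. OOP would hit $4,586.80 > $3,900, so the cap limits the owner to $3,900 − $3,585.60 = $314.40.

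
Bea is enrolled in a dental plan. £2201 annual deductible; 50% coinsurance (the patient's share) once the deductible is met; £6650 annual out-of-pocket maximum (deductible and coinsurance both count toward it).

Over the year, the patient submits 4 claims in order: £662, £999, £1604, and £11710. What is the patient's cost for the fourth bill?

£3917

#1 (£662): entire amount goes to the deductible. Cost to patient: £662. OOP to date £662.
#2 (£999): all of it applies to the deductible. Patient pays £999; OOP now £1661.
#3 (£1604): £540 to deductible, leaving £1064; 50% of £1064 = £532. Patient owes £1072 (running OOP £2733).
#4 (£11710): deductible already satisfied, so patient's share is 50% × £11710 = £5855. Adding that to £2733 gives £8588, past the £6650 cap; patient pays only £6650 − £2733 = £3917.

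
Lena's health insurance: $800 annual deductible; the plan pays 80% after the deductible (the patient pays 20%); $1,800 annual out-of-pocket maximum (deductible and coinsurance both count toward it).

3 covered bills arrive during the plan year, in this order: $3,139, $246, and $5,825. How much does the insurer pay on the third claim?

Claim 1 — $3,139: $800 finishes the deductible; $2,339 goes to coinsurance; coinsurance $2,339 × 20% = $467.80. Patient owes $1,267.80 (running OOP $1,267.80). Plan pays $3,139 − $1,267.80 = $1,871.20.
Claim 2 — $246: deductible met; 20% of $246 = $49.20. Patient pays $49.20; OOP now $1,317. Insurer: $246 − $49.20 = $196.80.
Claim 3 — $5,825: deductible already satisfied, so patient's share is 20% × $5,825 = $1,165. OOP would hit $2,482 > $1,800, so the cap limits the patient to $1,800 − $1,317 = $483. Insurer: $5,825 − $483 = $5,342.

$5,342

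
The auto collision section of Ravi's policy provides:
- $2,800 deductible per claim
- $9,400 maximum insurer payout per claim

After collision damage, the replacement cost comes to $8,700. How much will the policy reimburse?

Subtract the deductible: $8,700 − $2,800 = $5,900.
$5,900 is within the $9,400 limit, so the insurer pays $5,900.

$5,900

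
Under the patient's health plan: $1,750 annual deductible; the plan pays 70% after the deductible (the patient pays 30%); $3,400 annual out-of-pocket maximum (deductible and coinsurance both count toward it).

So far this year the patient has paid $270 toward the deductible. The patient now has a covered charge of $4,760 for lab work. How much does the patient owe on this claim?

$2,464

Remaining deductible: $1,750 − $270 = $1,480.
After the $1,480 deductible portion, $4,760 − $1,480 = $3,280 is subject to coinsurance.
Patient's 30% share of $3,280 is $984.
Patient responsibility before any cap: $1,480 + $984 = $2,464.
Total out-of-pocket so far would be $270 + $2,464 = $2,734, below the $3,400 cap — no reduction.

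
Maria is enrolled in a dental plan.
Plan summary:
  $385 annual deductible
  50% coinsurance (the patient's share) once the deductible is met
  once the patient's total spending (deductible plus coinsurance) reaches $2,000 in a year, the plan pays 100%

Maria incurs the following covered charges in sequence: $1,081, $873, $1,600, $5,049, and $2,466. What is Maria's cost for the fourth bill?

$30.50

Claim 1 ($1,081): $385 finishes the deductible; $696 goes to coinsurance; patient's 50% is $348. Cost to patient: $733. OOP to date $733.
Claim 2 ($873): deductible met; 50% of $873 = $436.50. Patient pays $436.50; OOP now $1,169.50.
Claim 3 ($1,600): 50% coinsurance on $1,600 = $800. Patient owes $800 (running OOP $1,969.50).
Claim 4 ($5,049): deductible met; 50% of $5,049 = $2,524.50. That would push OOP to $4,494, over the $2,000 cap, so patient pays $2,000 − $1,969.50 = $30.50.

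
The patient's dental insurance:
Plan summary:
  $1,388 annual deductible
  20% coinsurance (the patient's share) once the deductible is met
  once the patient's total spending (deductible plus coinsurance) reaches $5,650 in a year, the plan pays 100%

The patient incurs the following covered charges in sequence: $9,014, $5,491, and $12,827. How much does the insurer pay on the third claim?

$11,188.40

#1 ($9,014): $1,388 finishes the deductible; $7,626 goes to coinsurance; patient's 20% is $1,525.20. Cost to patient: $2,913.20. OOP to date $2,913.20. Insurer: $9,014 − $2,913.20 = $6,100.80.
#2 ($5,491): 20% coinsurance on $5,491 = $1,098.20. Patient pays $1,098.20; OOP now $4,011.40. Insurer: $5,491 − $1,098.20 = $4,392.80.
#3 ($12,827): deductible met; 20% of $12,827 = $2,565.40. That would push OOP to $6,576.80, over the $5,650 cap, so patient pays $5,650 − $4,011.40 = $1,638.60. Plan pays $12,827 − $1,638.60 = $11,188.40.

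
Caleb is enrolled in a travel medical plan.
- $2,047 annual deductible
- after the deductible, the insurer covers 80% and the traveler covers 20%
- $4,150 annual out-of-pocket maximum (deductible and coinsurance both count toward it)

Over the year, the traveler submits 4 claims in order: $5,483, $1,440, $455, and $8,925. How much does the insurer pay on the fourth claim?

Claim 1 ($5,483): deductible takes $2,047, $3,436 remains; 20% of $3,436 = $687.20. Traveler pays $2,734.20; OOP now $2,734.20. Insurer: $5,483 − $2,734.20 = $2,748.80.
Claim 2 ($1,440): deductible met; 20% of $1,440 = $288. Traveler pays $288; OOP now $3,022.20. Plan pays $1,440 − $288 = $1,152.
Claim 3 ($455): 20% coinsurance on $455 = $91. Traveler owes $91 (running OOP $3,113.20). Insurer: $455 − $91 = $364.
Claim 4 ($8,925): deductible met; 20% of $8,925 = $1,785. OOP would hit $4,898.20 > $4,150, so the cap limits the traveler to $4,150 − $3,113.20 = $1,036.80. Plan pays $8,925 − $1,036.80 = $7,888.20.

$7,888.20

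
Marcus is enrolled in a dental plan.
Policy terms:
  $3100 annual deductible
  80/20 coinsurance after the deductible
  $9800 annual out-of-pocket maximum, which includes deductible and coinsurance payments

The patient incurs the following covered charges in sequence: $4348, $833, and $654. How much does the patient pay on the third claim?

$130.80

#1 ($4348): $3100 finishes the deductible; $1248 goes to coinsurance; coinsurance $1248 × 20% = $249.60. Patient owes $3349.60 (running OOP $3349.60).
#2 ($833): 20% coinsurance on $833 = $166.60. Cost to patient: $166.60. OOP to date $3516.20.
#3 ($654): 20% coinsurance on $654 = $130.80. Patient owes $130.80 (running OOP $3647).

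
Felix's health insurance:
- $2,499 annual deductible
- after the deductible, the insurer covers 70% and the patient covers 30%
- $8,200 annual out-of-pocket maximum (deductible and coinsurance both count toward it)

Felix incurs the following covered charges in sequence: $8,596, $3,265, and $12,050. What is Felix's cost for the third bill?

$2,892.40

Claim 1 — $8,596: deductible takes $2,499, $6,097 remains; coinsurance $6,097 × 30% = $1,829.10. Patient owes $4,328.10 (running OOP $4,328.10).
Claim 2 — $3,265: deductible already satisfied, so patient's share is 30% × $3,265 = $979.50. Patient pays $979.50; OOP now $5,307.60.
Claim 3 — $12,050: deductible already satisfied, so patient's share is 30% × $12,050 = $3,615. That would push OOP to $8,922.60, over the $8,200 cap, so patient pays $8,200 − $5,307.60 = $2,892.40.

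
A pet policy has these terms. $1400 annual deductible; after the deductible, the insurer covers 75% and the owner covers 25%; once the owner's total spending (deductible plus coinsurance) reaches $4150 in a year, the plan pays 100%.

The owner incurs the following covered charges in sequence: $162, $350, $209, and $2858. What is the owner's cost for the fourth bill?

Claim 1 ($162): all of it applies to the deductible. Owner owes $162 (running OOP $162).
Claim 2 ($350): fully absorbed by the deductible. Owner pays $350; OOP now $512.
Claim 3 ($209): fully absorbed by the deductible. Owner pays $209; OOP now $721.
Claim 4 ($2858): $679 finishes the deductible; $2179 goes to coinsurance; coinsurance $2179 × 25% = $544.75. Cost to owner: $1223.75. OOP to date $1944.75.

$1223.75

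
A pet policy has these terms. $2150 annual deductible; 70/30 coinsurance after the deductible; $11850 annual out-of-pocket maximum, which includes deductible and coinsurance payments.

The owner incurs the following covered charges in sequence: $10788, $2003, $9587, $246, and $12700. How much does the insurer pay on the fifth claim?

#1 ($10788): $2150 finishes the deductible; $8638 goes to coinsurance; coinsurance $8638 × 30% = $2591.40. Cost to owner: $4741.40. OOP to date $4741.40. Insurer: $10788 − $4741.40 = $6046.60.
#2 ($2003): 30% coinsurance on $2003 = $600.90. Owner owes $600.90 (running OOP $5342.30). Insurer: $2003 − $600.90 = $1402.10.
#3 ($9587): 30% coinsurance on $9587 = $2876.10. Owner pays $2876.10; OOP now $8218.40. Plan pays $9587 − $2876.10 = $6710.90.
#4 ($246): 30% coinsurance on $246 = $73.80. Owner owes $73.80 (running OOP $8292.20). Insurer: $246 − $73.80 = $172.20.
#5 ($12700): deductible already satisfied, so owner's share is 30% × $12700 = $3810. OOP would hit $12102.20 > $11850, so the cap limits the owner to $11850 − $8292.20 = $3557.80. Insurer: $12700 − $3557.80 = $9142.20.

$9142.20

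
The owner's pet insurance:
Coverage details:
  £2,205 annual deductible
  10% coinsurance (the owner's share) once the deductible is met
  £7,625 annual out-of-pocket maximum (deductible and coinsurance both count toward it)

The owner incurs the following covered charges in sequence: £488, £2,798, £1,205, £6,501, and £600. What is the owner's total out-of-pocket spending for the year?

£3,143.70

Claim 1 (£488): entire amount goes to the deductible. Owner pays £488; OOP now £488.
Claim 2 (£2,798): £1,717 finishes the deductible; £1,081 goes to coinsurance; coinsurance £1,081 × 10% = £108.10. Owner pays £1,825.10; OOP now £2,313.10.
Claim 3 (£1,205): deductible already satisfied, so owner's share is 10% × £1,205 = £120.50. Owner pays £120.50; OOP now £2,433.60.
Claim 4 (£6,501): 10% coinsurance on £6,501 = £650.10. Owner owes £650.10 (running OOP £3,083.70).
Claim 5 (£600): deductible already satisfied, so owner's share is 10% × £600 = £60. Owner owes £60 (running OOP £3,143.70).
Total paid by the owner: £488 + £1,825.10 + £120.50 + £650.10 + £60 = £3,143.70.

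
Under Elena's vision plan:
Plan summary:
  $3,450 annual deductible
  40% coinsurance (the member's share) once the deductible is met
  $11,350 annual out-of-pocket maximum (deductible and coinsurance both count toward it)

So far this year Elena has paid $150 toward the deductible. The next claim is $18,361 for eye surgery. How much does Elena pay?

Remaining deductible: $3,450 − $150 = $3,300.
The remaining $15,061 (= $18,361 − $3,300) moves to coinsurance.
Member's 40% share of $15,061 is $6,024.40.
So the member owes $3,300 + $6,024.40 = $9,324.40 before any cap.
Year-to-date out-of-pocket becomes $150 + $9,324.40 = $9,474.40, still under the $11,350 maximum, so no cap applies.

$9,324.40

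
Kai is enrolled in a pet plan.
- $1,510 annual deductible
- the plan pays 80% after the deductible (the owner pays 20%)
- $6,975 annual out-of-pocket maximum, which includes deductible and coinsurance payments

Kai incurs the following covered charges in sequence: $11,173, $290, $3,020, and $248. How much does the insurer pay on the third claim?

Bill 1, $11,173: deductible takes $1,510, $9,663 remains; coinsurance $9,663 × 20% = $1,932.60. Owner owes $3,442.60 (running OOP $3,442.60). Plan pays $11,173 − $3,442.60 = $7,730.40.
Bill 2, $290: deductible already satisfied, so owner's share is 20% × $290 = $58. Cost to owner: $58. OOP to date $3,500.60. Insurer: $290 − $58 = $232.
Bill 3, $3,020: deductible already satisfied, so owner's share is 20% × $3,020 = $604. Owner owes $604 (running OOP $4,104.60). Plan pays $3,020 − $604 = $2,416.

$2,416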